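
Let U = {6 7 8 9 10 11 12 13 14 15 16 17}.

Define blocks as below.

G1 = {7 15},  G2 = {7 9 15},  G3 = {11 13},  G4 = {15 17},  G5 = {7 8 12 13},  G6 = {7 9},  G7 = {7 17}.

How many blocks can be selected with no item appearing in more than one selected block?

3

G3, G4, G6 are pairwise disjoint (G3={11,13}; G4={15,17}; G6={7,9}).
Every remaining block overlaps one of these, and no 4 of the listed blocks are pairwise disjoint, so 3 is the maximum.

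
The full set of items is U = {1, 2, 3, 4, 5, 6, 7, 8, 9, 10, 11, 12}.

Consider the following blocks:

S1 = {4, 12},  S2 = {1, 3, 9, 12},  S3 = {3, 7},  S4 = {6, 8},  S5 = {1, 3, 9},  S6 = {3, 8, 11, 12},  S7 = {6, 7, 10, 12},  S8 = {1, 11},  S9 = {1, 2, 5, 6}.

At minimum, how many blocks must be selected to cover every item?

5

Take {S1, S5, S6, S7, S9}. Their union is {1, 2, 3, 4, 5, 6, 7, 8, 9, 10, 11, 12}, which is all 12 items.
No 4 of the 9 blocks cover everything (all 126 combinations miss at least one item), so 5 is optimal.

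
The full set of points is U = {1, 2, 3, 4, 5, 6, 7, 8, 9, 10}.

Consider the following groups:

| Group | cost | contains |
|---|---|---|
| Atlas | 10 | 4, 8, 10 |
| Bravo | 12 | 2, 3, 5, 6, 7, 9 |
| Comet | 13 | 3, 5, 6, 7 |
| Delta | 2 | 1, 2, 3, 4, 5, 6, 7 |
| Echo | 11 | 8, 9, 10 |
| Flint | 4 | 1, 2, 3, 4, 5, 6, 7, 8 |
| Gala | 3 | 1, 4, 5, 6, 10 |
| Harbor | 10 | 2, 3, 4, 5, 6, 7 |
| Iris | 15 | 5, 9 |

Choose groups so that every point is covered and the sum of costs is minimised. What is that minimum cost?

13

Delta, Echo together cover every point (Delta ∪ Echo = {1, 2, 3, 4, 5, 6, 7, 8, 9, 10}); total cost 2 + 11 = 13.
The greedy pick Delta, Gala, Flint, Echo costs 20; no covering selection beats 13.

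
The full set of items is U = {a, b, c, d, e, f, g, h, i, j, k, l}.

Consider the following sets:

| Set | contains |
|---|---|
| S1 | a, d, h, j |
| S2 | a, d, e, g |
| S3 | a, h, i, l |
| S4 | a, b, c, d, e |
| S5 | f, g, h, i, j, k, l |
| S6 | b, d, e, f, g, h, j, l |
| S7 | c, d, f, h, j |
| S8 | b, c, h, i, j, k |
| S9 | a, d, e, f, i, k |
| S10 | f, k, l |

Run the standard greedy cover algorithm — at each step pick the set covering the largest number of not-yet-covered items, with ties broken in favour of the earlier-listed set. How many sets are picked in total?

Greedy: pick S6 (covers 8 new) → pick S8 (covers 3 new) → pick S1 (covers 1 new). Total picks: 3.
(The true minimum cover uses only 2 sets, so greedy is not optimal here.)

3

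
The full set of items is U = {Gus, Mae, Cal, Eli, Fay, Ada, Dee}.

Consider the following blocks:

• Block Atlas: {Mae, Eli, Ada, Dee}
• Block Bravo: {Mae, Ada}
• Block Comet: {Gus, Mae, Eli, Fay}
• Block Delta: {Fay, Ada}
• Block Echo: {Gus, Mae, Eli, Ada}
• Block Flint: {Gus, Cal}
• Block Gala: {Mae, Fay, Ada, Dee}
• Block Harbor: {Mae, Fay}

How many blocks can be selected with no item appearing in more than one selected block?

2

Bravo, Flint are pairwise disjoint (Bravo={Mae,Ada}; Flint={Gus,Cal}).
Every remaining block overlaps one of these, and no 3 of the listed blocks are pairwise disjoint, so 2 is the maximum.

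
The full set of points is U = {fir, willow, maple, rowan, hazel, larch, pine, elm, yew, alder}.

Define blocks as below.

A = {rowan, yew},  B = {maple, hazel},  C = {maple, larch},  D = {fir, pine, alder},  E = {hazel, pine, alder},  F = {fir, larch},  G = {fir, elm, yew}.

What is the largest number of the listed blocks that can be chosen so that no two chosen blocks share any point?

3

A, B, F are pairwise disjoint (A={rowan,yew}; B={maple,hazel}; F={fir,larch}).
Every remaining block overlaps one of these, and no 4 of the listed blocks are pairwise disjoint, so 3 is the maximum.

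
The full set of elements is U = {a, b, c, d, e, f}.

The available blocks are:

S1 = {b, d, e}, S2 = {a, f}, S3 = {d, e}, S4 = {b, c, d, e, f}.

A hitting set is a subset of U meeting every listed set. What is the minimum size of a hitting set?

2

H = {a, d} meets every block (each contains at least one member of H), and |H| = 2.
The blocks S1, S2 are pairwise disjoint, so any hitting set needs a separate element for each — at least 2. Hence 2 is optimal.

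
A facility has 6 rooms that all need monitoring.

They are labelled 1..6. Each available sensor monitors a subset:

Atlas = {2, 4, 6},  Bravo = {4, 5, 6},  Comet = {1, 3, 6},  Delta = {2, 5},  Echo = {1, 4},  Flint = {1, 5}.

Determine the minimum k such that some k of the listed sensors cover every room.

3

Take {Atlas, Bravo, Comet}. Their union is {1, 2, 3, 4, 5, 6}, which is all 6 rooms.
Only Comet contains 3, so Comet is forced; the remaining 3 rooms need at least 2 more sensors (each remaining sensor adds at most 2) — so at least 3 sensors are needed, and 3 is optimal.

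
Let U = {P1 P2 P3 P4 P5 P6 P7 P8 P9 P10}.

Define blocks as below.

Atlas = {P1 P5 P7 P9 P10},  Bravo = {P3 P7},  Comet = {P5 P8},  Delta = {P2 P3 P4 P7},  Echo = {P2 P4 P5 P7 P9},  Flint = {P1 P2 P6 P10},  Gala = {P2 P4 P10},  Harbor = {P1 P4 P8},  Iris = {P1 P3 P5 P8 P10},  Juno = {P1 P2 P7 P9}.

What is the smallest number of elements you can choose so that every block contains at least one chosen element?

3

Take H = {P7, P8, P10}. Each listed block contains at least one of these, so H is a hitting set of size 3.
The blocks Bravo, Comet, Flint are pairwise disjoint, so any hitting set needs a separate element for each — at least 3. Hence 3 is optimal.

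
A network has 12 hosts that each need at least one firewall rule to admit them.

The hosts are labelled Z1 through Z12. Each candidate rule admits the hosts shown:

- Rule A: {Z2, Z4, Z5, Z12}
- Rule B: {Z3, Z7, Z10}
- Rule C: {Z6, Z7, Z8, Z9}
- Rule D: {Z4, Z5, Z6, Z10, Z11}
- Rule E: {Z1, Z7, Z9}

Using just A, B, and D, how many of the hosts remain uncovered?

3

Union of A, B, D = {Z2, Z3, Z4, Z5, Z6, Z7, Z10, Z11, Z12}.
Not covered: Z1, Z8, Z9 — 3 hosts.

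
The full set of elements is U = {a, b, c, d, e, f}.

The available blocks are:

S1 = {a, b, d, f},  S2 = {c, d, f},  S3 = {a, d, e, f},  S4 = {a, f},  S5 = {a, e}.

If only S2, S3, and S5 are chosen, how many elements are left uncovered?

Union of S2, S3, S5 = {a, c, d, e, f}.
Not covered: b — 1 element.

1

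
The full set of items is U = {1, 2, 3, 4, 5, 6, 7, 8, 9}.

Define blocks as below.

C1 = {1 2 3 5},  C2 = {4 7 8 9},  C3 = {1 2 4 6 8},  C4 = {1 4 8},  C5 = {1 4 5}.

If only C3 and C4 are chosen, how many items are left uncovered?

4

Union of C3, C4 = {1, 2, 4, 6, 8}.
Not covered: 3, 5, 7, 9 — 4 items.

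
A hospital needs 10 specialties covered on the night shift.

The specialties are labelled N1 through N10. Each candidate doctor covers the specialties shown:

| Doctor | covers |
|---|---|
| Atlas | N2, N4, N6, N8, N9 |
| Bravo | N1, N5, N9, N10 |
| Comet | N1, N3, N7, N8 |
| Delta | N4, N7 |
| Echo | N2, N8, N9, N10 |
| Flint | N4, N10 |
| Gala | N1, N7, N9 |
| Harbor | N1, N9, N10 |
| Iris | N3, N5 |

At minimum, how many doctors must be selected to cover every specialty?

3

Take {Atlas, Bravo, Comet}. Their union is {N1, N2, N3, N4, N5, N6, N7, N8, N9, N10}, which is all 10 specialties.
Only Atlas contains N6, so Atlas is forced; the remaining 5 specialties need at least 2 more doctors (each remaining doctor adds at most 3) — so at least 3 doctors are needed, and 3 is optimal.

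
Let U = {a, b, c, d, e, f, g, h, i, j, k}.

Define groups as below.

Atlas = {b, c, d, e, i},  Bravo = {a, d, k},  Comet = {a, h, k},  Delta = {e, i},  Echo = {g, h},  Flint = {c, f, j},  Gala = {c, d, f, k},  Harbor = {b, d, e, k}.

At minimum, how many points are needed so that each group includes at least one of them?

Take T = {a, c, e, g}. Each listed group contains at least one of these, so T is a hitting set of size 4.
The groups Bravo, Delta, Echo, Flint are pairwise disjoint, so any hitting set needs a separate point for each — at least 4. Hence 4 is optimal.

4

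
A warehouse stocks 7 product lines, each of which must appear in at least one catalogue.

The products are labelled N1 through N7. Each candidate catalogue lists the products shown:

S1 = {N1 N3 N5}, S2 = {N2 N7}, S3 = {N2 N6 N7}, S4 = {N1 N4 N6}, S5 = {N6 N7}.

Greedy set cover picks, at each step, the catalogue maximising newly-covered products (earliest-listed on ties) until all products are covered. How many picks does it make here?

3

Greedy: pick S1 (covers 3 new) → pick S3 (covers 3 new) → pick S4 (covers 1 new). Total picks: 3.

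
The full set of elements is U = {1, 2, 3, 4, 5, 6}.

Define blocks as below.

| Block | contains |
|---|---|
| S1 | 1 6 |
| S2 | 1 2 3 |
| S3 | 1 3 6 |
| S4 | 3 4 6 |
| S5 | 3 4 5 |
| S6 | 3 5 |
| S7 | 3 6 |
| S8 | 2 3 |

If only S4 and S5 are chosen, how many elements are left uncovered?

Union of S4, S5 = {3, 4, 5, 6}.
Not covered: 1, 2 — 2 elements.

2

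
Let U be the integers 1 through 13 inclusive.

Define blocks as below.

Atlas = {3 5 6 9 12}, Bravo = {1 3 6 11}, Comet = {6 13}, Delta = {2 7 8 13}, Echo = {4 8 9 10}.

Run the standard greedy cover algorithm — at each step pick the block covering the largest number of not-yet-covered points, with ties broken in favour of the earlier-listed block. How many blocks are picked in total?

4

Greedy: pick Atlas (covers 5 new) → pick Delta (covers 4 new) → pick Bravo (covers 2 new) → pick Echo (covers 2 new). Total picks: 4.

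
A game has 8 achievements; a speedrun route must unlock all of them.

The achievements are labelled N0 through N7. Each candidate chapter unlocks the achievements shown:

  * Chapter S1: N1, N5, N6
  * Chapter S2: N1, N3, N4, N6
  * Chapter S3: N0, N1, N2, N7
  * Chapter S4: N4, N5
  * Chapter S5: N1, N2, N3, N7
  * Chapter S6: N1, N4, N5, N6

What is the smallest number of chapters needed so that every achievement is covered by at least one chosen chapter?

S1 and S2 and S3 together: S1 ∪ S2 ∪ S3 = {N0, N1, N2, N3, N4, N5, N6, N7} — every achievement is covered.
Only S3 contains N0, so S3 is forced; the remaining 4 achievements need at least 2 more chapters (each remaining chapter adds at most 3) — so at least 3 chapters are needed, and 3 is optimal.

3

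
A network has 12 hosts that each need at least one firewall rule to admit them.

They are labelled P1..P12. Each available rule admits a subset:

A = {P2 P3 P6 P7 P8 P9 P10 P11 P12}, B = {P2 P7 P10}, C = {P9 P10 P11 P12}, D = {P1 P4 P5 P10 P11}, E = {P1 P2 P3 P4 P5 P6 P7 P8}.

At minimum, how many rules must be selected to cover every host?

A and E together: A ∪ E = {P1, P2, P3, P4, P5, P6, P7, P8, P9, P10, P11, P12} — every host is covered.
No single rule has all 12 hosts (the largest, A, has 9), so 2 is optimal.

2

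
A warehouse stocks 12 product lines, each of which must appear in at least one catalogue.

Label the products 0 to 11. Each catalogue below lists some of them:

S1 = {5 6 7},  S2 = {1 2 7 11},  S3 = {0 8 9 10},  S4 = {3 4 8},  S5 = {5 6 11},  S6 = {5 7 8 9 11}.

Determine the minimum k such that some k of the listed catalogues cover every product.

4

Take {S1, S2, S3, S4}. Their union is {0, 1, 2, 3, 4, 5, 6, 7, 8, 9, 10, 11}, which is all 12 products.
Only S4 contains 3, so S4 is forced; the remaining 9 products need at least 3 more catalogues (each remaining catalogue adds at most 4) — so at least 4 catalogues are needed, and 4 is optimal.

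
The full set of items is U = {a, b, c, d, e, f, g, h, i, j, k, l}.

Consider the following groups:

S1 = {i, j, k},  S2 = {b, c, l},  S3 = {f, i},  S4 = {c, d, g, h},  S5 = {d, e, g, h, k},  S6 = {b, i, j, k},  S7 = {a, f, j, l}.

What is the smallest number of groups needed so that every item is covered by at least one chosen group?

Take {S4, S5, S6, S7}. Their union is {a, b, c, d, e, f, g, h, i, j, k, l}, which is all 12 items.
No 3 of the 7 groups cover everything (all 35 combinations miss at least one item), so 4 is optimal.

4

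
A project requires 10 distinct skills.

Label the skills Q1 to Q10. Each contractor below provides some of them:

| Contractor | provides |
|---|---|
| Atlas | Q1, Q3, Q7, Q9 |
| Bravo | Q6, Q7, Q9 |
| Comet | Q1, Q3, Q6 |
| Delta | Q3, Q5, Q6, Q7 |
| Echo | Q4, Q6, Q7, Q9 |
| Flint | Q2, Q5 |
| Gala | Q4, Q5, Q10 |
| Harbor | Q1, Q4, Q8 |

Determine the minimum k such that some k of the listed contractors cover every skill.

5

Take {Bravo, Comet, Flint, Gala, Harbor}. Their union is {Q1, Q2, Q3, Q4, Q5, Q6, Q7, Q8, Q9, Q10}, which is all 10 skills.
No 4 of the 8 contractors cover everything (all 70 combinations miss at least one skill), so 5 is optimal.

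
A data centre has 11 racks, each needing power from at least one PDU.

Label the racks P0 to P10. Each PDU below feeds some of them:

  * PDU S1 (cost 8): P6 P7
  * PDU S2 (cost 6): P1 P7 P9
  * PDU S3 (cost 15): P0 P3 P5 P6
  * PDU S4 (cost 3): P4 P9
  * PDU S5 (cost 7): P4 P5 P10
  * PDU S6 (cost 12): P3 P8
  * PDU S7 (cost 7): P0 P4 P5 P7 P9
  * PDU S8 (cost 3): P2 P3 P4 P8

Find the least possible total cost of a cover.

S1, S2, S5, S7, S8 together cover every rack (S1 ∪ S2 ∪ S5 ∪ S7 ∪ S8 = {P0, P1, P2, P3, P4, P5, P6, P7, P8, P9, P10}); total cost 8 + 6 + 7 + 7 + 3 = 31.
No covering selection has total cost below 31.

31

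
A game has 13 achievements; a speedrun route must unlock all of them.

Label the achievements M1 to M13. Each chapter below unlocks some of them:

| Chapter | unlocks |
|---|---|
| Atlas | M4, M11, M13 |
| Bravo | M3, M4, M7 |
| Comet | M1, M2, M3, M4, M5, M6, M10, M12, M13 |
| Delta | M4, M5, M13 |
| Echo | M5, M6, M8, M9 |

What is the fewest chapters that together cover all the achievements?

4

Take {Atlas, Bravo, Comet, Echo}. Their union is {M1, M2, M3, M4, M5, M6, M7, M8, M9, M10, M11, M12, M13}, which is all 13 achievements.
No 3 of the 5 chapters cover everything (all 10 combinations miss at least one achievement), so 4 is optimal.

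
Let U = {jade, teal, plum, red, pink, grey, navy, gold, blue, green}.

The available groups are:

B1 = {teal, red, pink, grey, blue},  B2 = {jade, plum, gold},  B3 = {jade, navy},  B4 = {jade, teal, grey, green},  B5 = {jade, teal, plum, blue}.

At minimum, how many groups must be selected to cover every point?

4

B1 and B2 and B3 and B4 together: B1 ∪ B2 ∪ B3 ∪ B4 = {jade, teal, plum, red, pink, grey, navy, gold, blue, green} — every point is covered.
No 3 of the 5 groups cover everything (all 10 combinations miss at least one point), so 4 is optimal.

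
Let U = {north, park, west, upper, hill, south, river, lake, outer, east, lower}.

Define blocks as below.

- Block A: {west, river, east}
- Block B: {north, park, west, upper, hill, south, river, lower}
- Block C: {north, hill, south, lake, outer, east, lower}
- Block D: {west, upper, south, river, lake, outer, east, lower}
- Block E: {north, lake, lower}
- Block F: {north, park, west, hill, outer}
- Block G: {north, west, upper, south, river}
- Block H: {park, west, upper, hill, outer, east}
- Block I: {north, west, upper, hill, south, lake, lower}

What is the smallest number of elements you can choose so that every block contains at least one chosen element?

Take T = {north, west}. Each listed block contains at least one of these, so T is a hitting set of size 2.
The blocks E, H are pairwise disjoint, so any hitting set needs a separate element for each — at least 2. Hence 2 is optimal.

2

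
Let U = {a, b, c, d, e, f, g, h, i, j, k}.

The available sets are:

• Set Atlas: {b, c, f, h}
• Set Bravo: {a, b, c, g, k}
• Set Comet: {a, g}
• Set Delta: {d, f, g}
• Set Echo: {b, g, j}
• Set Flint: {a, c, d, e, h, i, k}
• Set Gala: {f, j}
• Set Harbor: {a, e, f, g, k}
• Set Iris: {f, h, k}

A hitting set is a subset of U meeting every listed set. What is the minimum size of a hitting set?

3

T = {a, f, g} meets every set (each contains at least one member of T), and |T| = 3.
No choice of 2 points meets every set, so 3 is the minimum.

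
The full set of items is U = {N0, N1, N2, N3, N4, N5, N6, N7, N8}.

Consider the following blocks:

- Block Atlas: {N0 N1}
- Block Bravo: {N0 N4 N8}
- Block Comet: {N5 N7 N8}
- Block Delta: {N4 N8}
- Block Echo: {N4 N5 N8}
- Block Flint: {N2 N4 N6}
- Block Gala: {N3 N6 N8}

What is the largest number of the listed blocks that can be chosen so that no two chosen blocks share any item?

3

Atlas, Comet, Flint are pairwise disjoint (Atlas={N0,N1}; Comet={N5,N7,N8}; Flint={N2,N4,N6}).
Every remaining block overlaps one of these, and no 4 of the listed blocks are pairwise disjoint, so 3 is the maximum.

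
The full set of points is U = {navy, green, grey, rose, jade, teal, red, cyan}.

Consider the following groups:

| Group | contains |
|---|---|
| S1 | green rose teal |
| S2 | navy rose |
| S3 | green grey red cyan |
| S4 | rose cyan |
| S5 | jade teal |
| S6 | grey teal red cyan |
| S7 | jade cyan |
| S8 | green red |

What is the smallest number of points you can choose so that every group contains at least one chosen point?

3

Take H = {rose, jade, red}. Each listed group contains at least one of these, so H is a hitting set of size 3.
The groups S2, S7, S8 are pairwise disjoint, so any hitting set needs a separate point for each — at least 3. Hence 3 is optimal.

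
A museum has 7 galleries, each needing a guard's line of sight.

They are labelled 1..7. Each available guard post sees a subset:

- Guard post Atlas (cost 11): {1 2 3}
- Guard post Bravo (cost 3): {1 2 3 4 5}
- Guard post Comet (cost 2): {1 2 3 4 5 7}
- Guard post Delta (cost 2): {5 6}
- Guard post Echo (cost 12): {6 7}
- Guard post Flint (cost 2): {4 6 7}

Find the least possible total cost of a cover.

Comet, Flint together cover every gallery (Comet ∪ Flint = {1, 2, 3, 4, 5, 6, 7}); total cost 2 + 2 = 4.
No covering selection has total cost below 4.

4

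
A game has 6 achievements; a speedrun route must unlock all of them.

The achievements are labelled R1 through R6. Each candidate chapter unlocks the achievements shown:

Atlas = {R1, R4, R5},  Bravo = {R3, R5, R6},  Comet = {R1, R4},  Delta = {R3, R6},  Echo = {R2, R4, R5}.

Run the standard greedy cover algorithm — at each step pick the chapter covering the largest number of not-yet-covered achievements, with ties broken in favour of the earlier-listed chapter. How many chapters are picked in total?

3

Greedy: pick Atlas (covers 3 new) → pick Bravo (covers 2 new) → pick Echo (covers 1 new). Total picks: 3.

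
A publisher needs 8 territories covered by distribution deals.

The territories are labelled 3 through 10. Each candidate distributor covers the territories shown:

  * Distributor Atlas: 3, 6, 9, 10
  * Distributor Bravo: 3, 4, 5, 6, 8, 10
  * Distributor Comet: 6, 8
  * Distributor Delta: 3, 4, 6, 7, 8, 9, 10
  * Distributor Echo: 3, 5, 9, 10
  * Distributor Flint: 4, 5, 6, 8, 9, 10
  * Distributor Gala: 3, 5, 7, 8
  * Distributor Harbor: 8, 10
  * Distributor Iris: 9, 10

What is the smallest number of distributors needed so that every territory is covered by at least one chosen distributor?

2

Delta and Gala together: Delta ∪ Gala = {3, 4, 5, 6, 7, 8, 9, 10} — every territory is covered.
No single distributor has all 8 territories (the largest, Delta, has 7), so 2 is optimal.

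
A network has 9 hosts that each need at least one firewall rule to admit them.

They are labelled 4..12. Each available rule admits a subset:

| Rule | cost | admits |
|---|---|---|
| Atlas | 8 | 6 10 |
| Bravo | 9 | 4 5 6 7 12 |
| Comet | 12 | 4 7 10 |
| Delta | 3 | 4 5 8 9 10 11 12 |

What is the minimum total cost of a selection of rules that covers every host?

Bravo, Delta together cover every host (Bravo ∪ Delta = {4, 5, 6, 7, 8, 9, 10, 11, 12}); total cost 9 + 3 = 12.
No covering selection has total cost below 12.

12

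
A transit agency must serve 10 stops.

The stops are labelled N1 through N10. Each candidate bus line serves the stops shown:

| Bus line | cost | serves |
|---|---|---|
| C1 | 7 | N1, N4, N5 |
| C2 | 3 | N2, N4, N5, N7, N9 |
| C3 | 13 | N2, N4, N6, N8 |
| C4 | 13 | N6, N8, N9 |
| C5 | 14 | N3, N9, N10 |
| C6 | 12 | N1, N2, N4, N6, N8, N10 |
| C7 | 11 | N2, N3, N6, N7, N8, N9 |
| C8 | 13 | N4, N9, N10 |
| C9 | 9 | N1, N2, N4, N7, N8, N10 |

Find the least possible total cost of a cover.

23

C2, C7, C9 together cover every stop (C2 ∪ C7 ∪ C9 = {N1, N2, N3, N4, N5, N6, N7, N8, N9, N10}); total cost 3 + 11 + 9 = 23.
The greedy pick C2, C6, C7 costs 26; no covering selection beats 23.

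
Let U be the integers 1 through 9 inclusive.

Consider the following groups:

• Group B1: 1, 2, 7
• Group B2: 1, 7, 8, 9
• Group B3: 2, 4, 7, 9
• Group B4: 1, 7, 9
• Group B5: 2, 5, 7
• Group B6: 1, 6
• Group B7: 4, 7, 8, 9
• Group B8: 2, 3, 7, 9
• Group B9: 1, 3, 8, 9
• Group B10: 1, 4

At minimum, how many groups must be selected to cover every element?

4

B5, B6, B9, and B10 cover everything between them: the union {1, 2, 3, 4, 5, 6, 7, 8, 9} is all of U.
No 3 of the 10 groups cover everything (all 120 combinations miss at least one element), so 4 is optimal.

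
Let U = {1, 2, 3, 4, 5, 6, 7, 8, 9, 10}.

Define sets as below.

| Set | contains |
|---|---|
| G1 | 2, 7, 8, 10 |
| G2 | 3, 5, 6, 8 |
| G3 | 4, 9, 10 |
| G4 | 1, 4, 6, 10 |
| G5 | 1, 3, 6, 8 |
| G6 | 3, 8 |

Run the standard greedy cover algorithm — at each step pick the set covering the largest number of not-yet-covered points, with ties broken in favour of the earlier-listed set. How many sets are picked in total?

Greedy: pick G1 (covers 4 new) → pick G2 (covers 3 new) → pick G3 (covers 2 new) → pick G4 (covers 1 new). Total picks: 4.

4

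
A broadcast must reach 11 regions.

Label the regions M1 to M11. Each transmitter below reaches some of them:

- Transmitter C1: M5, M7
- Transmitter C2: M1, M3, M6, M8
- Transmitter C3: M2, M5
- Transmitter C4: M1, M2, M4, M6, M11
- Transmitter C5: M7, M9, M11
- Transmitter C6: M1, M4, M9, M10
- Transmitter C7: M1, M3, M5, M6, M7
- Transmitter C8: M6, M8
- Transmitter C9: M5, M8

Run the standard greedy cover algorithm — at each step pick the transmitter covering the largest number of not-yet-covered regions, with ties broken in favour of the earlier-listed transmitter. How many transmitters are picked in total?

4

Greedy: pick C4 (covers 5 new) → pick C7 (covers 3 new) → pick C6 (covers 2 new) → pick C2 (covers 1 new). Total picks: 4.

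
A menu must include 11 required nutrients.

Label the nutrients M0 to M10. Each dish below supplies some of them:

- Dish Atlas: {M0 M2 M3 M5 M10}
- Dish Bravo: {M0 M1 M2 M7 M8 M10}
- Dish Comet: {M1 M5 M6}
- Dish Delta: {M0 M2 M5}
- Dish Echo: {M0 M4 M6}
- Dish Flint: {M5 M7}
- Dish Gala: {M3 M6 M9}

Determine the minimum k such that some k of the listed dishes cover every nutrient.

Bravo and Comet and Echo and Gala together: Bravo ∪ Comet ∪ Echo ∪ Gala = {M0, M1, M2, M3, M4, M5, M6, M7, M8, M9, M10} — every nutrient is covered.
No 3 of the 7 dishes cover everything (all 35 combinations miss at least one nutrient), so 4 is optimal.

4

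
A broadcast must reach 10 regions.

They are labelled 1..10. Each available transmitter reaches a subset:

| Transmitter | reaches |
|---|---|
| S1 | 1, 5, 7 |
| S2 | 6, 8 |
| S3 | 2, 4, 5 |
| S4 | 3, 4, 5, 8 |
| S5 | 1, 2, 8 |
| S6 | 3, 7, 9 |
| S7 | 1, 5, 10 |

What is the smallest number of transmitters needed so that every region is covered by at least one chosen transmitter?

4

S2 and S3 and S6 and S7 together: S2 ∪ S3 ∪ S6 ∪ S7 = {1, 2, 3, 4, 5, 6, 7, 8, 9, 10} — every region is covered.
Only S2 contains 6, so S2 is forced; the remaining 8 regions need at least 3 more transmitters (each remaining transmitter adds at most 3) — so at least 4 transmitters are needed, and 4 is optimal.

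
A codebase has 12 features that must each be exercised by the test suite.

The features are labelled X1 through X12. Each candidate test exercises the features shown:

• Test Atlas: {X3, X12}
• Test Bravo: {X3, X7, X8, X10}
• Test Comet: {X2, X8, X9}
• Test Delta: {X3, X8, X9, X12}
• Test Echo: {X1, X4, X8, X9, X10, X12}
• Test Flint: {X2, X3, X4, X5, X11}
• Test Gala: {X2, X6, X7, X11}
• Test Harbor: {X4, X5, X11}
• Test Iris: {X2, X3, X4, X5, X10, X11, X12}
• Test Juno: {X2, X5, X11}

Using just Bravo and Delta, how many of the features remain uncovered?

6

Union of Bravo, Delta = {X3, X7, X8, X9, X10, X12}.
Not covered: X1, X2, X4, X5, X6, X11 — 6 features.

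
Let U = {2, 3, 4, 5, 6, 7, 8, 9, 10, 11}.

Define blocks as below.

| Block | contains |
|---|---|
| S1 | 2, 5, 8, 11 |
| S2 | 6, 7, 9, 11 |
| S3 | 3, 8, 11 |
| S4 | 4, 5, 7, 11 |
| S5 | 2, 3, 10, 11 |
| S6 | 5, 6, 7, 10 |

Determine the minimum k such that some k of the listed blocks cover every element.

Take {S2, S3, S4, S5}. Their union is {2, 3, 4, 5, 6, 7, 8, 9, 10, 11}, which is all 10 elements.
No 3 of the 6 blocks cover everything (all 20 combinations miss at least one element), so 4 is optimal.

4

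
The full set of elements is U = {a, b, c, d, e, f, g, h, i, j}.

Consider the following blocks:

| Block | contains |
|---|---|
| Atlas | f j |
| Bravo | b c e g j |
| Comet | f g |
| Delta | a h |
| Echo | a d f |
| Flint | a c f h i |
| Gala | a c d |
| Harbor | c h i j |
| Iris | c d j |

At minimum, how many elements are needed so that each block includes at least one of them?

The 3 elements {a, f, j} hit every block.
The blocks Comet, Delta, Iris are pairwise disjoint, so any hitting set needs a separate element for each — at least 3. Hence 3 is optimal.

3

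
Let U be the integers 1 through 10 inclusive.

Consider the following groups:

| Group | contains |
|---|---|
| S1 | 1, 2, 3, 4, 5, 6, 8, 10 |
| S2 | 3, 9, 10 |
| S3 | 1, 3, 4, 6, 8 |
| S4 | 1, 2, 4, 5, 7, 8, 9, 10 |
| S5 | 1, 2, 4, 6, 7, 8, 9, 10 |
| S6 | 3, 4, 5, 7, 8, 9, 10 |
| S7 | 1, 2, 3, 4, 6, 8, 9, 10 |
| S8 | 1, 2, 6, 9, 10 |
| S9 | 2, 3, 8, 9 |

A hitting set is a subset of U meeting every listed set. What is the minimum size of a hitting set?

2

The 2 points {6, 9} hit every group.
No single point lies in every group, so at least 2 are needed and 2 is optimal.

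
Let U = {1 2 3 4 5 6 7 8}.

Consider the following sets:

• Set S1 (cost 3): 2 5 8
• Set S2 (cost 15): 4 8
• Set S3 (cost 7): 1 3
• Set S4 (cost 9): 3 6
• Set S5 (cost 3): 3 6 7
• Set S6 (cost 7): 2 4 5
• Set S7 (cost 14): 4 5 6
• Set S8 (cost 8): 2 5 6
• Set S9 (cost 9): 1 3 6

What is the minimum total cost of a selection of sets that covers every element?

S1, S3, S5, S6 together cover every element (S1 ∪ S3 ∪ S5 ∪ S6 = {1, 2, 3, 4, 5, 6, 7, 8}); total cost 3 + 7 + 3 + 7 = 20.
No covering selection has total cost below 20.

20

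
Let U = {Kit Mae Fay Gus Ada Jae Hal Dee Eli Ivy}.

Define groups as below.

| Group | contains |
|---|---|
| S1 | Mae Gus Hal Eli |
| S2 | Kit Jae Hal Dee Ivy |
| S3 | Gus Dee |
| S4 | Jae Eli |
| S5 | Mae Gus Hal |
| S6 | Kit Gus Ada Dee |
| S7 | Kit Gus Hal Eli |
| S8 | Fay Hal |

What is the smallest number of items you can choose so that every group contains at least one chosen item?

Take H = {Gus, Jae, Hal}. Each listed group contains at least one of these, so H is a hitting set of size 3.
The groups S4, S6, S8 are pairwise disjoint, so any hitting set needs a separate item for each — at least 3. Hence 3 is optimal.

3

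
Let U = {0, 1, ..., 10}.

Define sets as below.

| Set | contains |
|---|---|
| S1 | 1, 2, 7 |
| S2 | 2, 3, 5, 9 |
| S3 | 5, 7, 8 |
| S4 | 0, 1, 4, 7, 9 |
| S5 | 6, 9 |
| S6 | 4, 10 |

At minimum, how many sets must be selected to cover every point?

S2 and S3 and S4 and S5 and S6 together: S2 ∪ S3 ∪ S4 ∪ S5 ∪ S6 = {0, 1, 2, 3, 4, 5, 6, 7, 8, 9, 10} — every point is covered.
No 4 of the 6 sets cover everything (all 15 combinations miss at least one point), so 5 is optimal.

5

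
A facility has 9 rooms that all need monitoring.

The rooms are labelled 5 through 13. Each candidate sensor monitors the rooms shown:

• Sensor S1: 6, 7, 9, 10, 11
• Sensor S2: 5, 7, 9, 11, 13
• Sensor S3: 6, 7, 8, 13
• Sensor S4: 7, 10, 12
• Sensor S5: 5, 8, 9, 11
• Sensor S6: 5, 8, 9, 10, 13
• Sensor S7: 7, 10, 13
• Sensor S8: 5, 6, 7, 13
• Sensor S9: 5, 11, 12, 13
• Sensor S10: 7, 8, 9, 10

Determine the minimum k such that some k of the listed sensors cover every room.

3

S8 and S9 and S10 together: S8 ∪ S9 ∪ S10 = {5, 6, 7, 8, 9, 10, 11, 12, 13} — every room is covered.
No 2 of the 10 sensors cover everything (all 45 combinations miss at least one room), so 3 is optimal.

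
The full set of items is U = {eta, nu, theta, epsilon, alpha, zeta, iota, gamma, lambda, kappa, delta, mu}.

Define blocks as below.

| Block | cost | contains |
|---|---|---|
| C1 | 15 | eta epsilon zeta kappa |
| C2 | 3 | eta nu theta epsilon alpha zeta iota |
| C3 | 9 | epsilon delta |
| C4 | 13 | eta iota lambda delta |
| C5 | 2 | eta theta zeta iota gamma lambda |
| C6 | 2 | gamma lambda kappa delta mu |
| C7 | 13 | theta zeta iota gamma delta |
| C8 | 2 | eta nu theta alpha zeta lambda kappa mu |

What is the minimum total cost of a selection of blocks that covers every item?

C2, C6 together cover every item (C2 ∪ C6 = {eta, nu, theta, epsilon, alpha, zeta, iota, gamma, lambda, kappa, delta, mu}); total cost 3 + 2 = 5.
The greedy pick C8, C5, C6, C2 costs 9; no covering selection beats 5.

5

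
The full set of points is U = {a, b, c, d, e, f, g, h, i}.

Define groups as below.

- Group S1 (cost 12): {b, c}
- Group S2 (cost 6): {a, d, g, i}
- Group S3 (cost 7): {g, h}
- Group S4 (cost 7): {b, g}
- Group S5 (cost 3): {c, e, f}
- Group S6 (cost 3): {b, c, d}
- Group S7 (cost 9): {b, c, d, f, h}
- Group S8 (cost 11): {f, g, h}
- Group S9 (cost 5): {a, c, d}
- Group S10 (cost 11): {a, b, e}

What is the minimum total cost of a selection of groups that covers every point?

S2, S5, S7 together cover every point (S2 ∪ S5 ∪ S7 = {a, b, c, d, e, f, g, h, i}); total cost 6 + 3 + 9 = 18.
The greedy pick S5, S2, S6, S3 costs 19; no covering selection beats 18.

18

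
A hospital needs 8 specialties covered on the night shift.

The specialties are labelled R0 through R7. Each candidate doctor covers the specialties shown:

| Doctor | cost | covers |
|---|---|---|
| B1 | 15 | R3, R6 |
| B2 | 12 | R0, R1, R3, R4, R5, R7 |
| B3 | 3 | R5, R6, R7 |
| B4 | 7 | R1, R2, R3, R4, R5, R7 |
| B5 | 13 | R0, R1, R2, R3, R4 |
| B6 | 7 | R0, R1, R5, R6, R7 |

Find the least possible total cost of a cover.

B4, B6 together cover every specialty (B4 ∪ B6 = {R0, R1, R2, R3, R4, R5, R6, R7}); total cost 7 + 7 = 14.
The greedy pick B3, B4, B6 costs 17; no covering selection beats 14.

14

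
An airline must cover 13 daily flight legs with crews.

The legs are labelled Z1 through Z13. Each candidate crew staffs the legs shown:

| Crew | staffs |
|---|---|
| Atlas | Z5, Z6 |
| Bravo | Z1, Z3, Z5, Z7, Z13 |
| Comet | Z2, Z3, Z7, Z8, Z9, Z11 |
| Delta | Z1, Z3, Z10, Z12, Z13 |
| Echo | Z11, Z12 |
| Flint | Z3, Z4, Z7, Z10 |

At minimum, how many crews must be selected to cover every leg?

Atlas and Comet and Delta and Flint together: Atlas ∪ Comet ∪ Delta ∪ Flint = {Z1, Z2, Z3, Z4, Z5, Z6, Z7, Z8, Z9, Z10, Z11, Z12, Z13} — every leg is covered.
Only Flint contains Z4, so Flint is forced; the remaining 9 legs need at least 3 more crews (each remaining crew adds at most 4) — so at least 4 crews are needed, and 4 is optimal.

4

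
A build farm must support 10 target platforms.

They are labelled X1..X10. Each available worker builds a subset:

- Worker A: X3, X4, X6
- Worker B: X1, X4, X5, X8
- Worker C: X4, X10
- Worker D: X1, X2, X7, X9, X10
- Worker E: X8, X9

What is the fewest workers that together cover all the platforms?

3

Take {A, B, D}. Their union is {X1, X2, X3, X4, X5, X6, X7, X8, X9, X10}, which is all 10 platforms.
Only D contains X2, so D is forced; the remaining 5 platforms need at least 2 more workers (each remaining worker adds at most 3) — so at least 3 workers are needed, and 3 is optimal.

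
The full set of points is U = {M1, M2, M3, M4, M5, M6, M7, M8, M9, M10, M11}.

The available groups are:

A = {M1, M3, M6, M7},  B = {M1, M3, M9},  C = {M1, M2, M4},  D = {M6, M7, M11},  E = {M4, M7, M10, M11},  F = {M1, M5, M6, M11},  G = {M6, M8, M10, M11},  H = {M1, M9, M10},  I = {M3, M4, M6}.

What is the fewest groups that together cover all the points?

5

A, B, C, F, and G cover everything between them: the union {M1, M2, M3, M4, M5, M6, M7, M8, M9, M10, M11} is all of U.
No 4 of the 9 groups cover everything (all 126 combinations miss at least one point), so 5 is optimal.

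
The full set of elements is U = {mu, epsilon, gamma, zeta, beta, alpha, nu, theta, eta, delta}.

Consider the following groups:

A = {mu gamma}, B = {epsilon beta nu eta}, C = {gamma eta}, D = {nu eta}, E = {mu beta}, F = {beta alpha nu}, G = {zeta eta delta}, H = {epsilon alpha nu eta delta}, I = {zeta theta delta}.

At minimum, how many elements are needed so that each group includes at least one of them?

The 4 elements {mu, alpha, eta, delta} hit every group.
No choice of 3 elements meets every group, so 4 is the minimum.

4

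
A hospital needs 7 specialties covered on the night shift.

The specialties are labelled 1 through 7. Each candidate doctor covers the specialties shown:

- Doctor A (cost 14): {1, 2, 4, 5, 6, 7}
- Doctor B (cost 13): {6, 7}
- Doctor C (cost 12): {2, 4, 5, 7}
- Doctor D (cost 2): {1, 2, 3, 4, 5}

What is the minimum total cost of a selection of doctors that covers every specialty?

B, D together cover every specialty (B ∪ D = {1, 2, 3, 4, 5, 6, 7}); total cost 13 + 2 = 15.
No covering selection has total cost below 15.

15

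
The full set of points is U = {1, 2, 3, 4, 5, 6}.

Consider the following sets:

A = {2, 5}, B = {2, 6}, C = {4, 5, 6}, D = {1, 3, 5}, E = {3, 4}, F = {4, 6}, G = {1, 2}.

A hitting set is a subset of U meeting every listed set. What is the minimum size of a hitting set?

The 3 points {1, 2, 4} hit every set.
No choice of 2 points meets every set, so 3 is the minimum.

3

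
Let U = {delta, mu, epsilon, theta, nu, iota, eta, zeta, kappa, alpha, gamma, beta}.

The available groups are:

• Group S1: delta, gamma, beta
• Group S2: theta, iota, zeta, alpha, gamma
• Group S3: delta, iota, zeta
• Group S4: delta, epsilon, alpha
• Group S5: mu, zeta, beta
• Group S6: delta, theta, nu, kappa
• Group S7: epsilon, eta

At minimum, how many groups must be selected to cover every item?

4

Take {S2, S5, S6, S7}. Their union is {delta, mu, epsilon, theta, nu, iota, eta, zeta, kappa, alpha, gamma, beta}, which is all 12 items.
Only S5 contains mu, so S5 is forced; the remaining 9 items need at least 3 more groups (each remaining group adds at most 4) — so at least 4 groups are needed, and 4 is optimal.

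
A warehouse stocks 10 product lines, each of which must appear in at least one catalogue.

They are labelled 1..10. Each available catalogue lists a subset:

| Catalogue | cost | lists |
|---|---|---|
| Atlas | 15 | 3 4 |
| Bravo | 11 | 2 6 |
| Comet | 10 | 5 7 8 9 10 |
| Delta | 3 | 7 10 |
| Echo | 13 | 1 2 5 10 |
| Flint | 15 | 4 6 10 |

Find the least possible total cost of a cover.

49

Atlas, Bravo, Comet, Echo together cover every product (Atlas ∪ Bravo ∪ Comet ∪ Echo = {1, 2, 3, 4, 5, 6, 7, 8, 9, 10}); total cost 15 + 11 + 10 + 13 = 49.
The greedy pick Delta, Comet, Bravo, Atlas, Echo costs 52; no covering selection beats 49.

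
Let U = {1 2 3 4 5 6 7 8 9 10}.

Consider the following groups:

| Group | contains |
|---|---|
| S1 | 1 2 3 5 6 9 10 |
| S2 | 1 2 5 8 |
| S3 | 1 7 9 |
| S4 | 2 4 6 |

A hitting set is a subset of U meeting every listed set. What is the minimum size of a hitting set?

2

H = {1, 2} meets every group (each contains at least one member of H), and |H| = 2.
The groups S3, S4 are pairwise disjoint, so any hitting set needs a separate point for each — at least 2. Hence 2 is optimal.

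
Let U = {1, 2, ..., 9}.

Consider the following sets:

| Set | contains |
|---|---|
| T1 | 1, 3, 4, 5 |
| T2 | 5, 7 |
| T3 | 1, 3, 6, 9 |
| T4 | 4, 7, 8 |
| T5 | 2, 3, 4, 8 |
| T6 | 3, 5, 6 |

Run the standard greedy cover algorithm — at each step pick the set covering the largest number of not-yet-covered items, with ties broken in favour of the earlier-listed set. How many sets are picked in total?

4

Greedy: pick T1 (covers 4 new) → pick T3 (covers 2 new) → pick T4 (covers 2 new) → pick T5 (covers 1 new). Total picks: 4.
(The true minimum cover uses only 3 sets, so greedy is not optimal here.)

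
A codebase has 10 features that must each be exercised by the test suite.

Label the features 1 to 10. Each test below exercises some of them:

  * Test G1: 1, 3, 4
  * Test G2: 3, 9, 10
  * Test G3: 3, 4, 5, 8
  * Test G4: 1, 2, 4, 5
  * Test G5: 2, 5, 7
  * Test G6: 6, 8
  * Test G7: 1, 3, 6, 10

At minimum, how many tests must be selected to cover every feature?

Take {G2, G4, G5, G6}. Their union is {1, 2, 3, 4, 5, 6, 7, 8, 9, 10}, which is all 10 features.
No 3 of the 7 tests cover everything (all 35 combinations miss at least one feature), so 4 is optimal.

4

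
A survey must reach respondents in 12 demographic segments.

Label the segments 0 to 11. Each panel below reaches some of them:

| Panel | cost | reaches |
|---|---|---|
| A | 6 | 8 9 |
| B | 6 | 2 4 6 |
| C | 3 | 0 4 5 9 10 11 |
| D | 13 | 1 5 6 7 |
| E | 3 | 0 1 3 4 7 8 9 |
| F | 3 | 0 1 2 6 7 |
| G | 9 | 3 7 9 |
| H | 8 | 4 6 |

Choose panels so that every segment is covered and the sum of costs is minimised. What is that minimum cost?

9

C, E, F together cover every segment (C ∪ E ∪ F = {0, 1, 2, 3, 4, 5, 6, 7, 8, 9, 10, 11}); total cost 3 + 3 + 3 = 9.
No covering selection has total cost below 9.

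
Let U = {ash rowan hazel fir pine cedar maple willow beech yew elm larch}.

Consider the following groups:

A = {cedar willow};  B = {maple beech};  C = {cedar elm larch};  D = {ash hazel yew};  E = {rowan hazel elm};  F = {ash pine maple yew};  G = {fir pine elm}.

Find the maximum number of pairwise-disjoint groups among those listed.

4

A, B, D, G are pairwise disjoint (A={cedar,willow}; B={maple,beech}; D={ash,hazel,yew}; G={fir,pine,elm}).
Every remaining group overlaps one of these, and no 5 of the listed groups are pairwise disjoint, so 4 is the maximum.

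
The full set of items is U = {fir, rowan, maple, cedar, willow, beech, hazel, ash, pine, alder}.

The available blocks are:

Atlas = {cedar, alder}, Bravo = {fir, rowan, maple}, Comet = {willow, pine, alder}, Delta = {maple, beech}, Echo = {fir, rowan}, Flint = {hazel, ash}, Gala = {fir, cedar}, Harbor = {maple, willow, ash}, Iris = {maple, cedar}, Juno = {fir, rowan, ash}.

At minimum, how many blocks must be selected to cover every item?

Take {Comet, Delta, Echo, Flint, Gala}. Their union is {fir, rowan, maple, cedar, willow, beech, hazel, ash, pine, alder}, which is all 10 items.
No 4 of the 10 blocks cover everything (all 210 combinations miss at least one item), so 5 is optimal.

5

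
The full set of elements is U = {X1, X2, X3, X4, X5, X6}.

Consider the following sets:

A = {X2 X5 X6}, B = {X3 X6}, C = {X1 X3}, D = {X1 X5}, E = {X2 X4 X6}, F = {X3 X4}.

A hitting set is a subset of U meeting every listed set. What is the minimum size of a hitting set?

H = {X1, X4, X6} meets every set (each contains at least one member of H), and |H| = 3.
No choice of 2 elements meets every set, so 3 is the minimum.

3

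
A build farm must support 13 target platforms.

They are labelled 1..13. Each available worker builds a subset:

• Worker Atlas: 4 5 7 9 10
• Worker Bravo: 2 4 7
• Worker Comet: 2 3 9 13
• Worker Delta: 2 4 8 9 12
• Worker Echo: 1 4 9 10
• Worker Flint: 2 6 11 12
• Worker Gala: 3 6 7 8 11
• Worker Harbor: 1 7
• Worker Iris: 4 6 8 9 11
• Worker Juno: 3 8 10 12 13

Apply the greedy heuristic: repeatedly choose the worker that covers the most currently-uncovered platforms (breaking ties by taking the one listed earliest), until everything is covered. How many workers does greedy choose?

4

Greedy: pick Atlas (covers 5 new) → pick Flint (covers 4 new) → pick Juno (covers 3 new) → pick Echo (covers 1 new). Total picks: 4.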